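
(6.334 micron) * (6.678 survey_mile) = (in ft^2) 0.7327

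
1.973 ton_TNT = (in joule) 8.255e+09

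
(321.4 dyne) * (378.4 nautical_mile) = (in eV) 1.406e+22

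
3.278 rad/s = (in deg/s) 187.8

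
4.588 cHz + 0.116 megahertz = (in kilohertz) 116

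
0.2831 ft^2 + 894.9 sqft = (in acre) 0.02055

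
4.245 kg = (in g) 4245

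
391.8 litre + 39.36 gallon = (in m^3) 0.5408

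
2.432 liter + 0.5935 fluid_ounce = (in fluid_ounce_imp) 86.21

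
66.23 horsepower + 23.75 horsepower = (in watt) 6.71e+04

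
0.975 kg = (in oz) 34.39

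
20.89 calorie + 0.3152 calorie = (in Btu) 0.08409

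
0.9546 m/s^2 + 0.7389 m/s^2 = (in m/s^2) 1.694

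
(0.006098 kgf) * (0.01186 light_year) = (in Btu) 6.36e+09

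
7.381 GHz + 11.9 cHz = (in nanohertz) 7.381e+18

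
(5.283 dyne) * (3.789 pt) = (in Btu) 6.693e-11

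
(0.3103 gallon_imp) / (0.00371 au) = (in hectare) 2.542e-16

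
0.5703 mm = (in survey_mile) 3.544e-07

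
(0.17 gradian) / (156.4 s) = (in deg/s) 0.0009783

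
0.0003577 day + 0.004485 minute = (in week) 5.154e-05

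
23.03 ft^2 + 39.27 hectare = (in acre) 97.04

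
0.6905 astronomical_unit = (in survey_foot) 3.389e+11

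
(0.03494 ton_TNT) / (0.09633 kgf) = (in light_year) 1.636e-08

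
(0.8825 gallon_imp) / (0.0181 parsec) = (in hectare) 7.183e-22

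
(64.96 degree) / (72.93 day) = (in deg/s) 1.031e-05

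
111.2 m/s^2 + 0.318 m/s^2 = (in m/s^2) 111.5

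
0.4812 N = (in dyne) 4.812e+04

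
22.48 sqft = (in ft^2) 22.48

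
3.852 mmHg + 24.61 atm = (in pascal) 2.494e+06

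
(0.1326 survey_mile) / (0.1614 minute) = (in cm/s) 2204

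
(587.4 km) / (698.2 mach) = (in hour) 0.0006863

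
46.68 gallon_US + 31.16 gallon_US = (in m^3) 0.2947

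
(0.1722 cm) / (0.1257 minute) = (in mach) 6.705e-07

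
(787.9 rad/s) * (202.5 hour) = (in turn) 9.142e+07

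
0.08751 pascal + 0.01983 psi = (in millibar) 1.368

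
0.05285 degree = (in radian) 0.0009224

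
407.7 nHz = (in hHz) 4.077e-09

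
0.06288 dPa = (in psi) 9.12e-07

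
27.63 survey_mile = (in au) 2.972e-07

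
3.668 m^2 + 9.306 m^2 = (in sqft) 139.7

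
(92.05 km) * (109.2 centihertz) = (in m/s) 1.005e+05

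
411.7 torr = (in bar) 0.5489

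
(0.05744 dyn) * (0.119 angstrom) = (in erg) 6.835e-11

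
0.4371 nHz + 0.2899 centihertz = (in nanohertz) 2.899e+06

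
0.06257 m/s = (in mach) 0.0001838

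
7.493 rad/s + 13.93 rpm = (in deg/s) 512.9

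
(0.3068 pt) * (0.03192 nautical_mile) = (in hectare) 6.398e-07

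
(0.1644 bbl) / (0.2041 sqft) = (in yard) 1.507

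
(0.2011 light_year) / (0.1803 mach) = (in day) 3.587e+08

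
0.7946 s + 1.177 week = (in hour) 197.7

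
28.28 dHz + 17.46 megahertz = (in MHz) 17.46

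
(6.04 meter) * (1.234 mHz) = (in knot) 0.01449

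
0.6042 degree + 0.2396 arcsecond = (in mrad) 10.55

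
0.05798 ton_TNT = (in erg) 2.426e+15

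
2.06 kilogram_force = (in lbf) 4.542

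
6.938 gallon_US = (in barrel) 0.1652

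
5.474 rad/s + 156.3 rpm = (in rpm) 208.6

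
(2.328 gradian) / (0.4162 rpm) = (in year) 2.661e-08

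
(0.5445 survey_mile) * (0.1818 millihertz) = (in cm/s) 15.93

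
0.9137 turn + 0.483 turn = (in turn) 1.397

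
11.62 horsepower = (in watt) 8665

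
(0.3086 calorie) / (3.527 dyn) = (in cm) 3.661e+06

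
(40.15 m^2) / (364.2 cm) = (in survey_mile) 0.00685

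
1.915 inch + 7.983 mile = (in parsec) 4.164e-13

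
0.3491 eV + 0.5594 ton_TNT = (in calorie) 5.594e+08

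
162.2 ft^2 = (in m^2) 15.07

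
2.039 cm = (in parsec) 6.608e-19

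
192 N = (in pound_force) 43.16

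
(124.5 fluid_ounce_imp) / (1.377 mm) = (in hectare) 0.0002569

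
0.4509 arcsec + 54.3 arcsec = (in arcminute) 0.9125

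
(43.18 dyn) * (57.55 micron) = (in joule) 2.485e-08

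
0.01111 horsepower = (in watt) 8.285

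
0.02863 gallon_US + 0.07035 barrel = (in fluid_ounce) 381.9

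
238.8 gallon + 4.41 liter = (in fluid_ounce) 3.072e+04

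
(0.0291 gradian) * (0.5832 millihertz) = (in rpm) 2.546e-06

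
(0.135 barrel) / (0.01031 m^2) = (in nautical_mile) 0.001124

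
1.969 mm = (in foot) 0.00646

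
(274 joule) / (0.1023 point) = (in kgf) 7.742e+05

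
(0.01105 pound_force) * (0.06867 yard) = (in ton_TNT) 7.377e-13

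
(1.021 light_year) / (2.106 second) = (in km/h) 1.651e+16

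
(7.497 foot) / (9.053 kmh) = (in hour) 0.0002524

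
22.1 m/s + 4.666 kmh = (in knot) 45.48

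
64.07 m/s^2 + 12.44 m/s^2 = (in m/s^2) 76.51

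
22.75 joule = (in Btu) 0.02156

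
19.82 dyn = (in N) 0.0001982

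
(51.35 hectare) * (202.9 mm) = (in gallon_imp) 2.292e+07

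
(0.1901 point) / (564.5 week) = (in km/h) 7.071e-13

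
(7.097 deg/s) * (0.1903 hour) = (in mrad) 8.486e+04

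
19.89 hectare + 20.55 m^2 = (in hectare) 19.89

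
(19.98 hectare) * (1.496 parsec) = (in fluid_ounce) 3.119e+26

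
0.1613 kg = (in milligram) 1.613e+05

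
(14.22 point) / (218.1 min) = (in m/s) 3.833e-07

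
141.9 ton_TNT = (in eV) 3.706e+30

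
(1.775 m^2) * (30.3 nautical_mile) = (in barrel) 6.265e+05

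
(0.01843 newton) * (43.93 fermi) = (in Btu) 7.674e-19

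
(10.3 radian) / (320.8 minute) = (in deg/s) 0.03066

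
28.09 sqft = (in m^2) 2.61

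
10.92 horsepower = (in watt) 8143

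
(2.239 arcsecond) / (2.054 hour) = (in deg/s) 8.411e-08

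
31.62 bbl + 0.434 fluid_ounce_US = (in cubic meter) 5.027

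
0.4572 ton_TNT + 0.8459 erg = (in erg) 1.913e+16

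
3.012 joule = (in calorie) 0.7199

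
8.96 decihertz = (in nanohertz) 8.96e+08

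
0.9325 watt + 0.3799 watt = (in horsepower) 0.00176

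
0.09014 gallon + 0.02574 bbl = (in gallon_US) 1.171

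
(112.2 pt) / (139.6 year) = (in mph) 2.011e-11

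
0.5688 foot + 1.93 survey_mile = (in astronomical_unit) 2.076e-08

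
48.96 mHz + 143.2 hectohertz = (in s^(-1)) 1.432e+04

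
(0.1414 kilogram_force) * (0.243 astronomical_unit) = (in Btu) 4.778e+07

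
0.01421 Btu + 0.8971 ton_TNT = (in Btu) 3.558e+06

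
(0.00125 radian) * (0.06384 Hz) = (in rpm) 0.000762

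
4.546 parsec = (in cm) 1.403e+19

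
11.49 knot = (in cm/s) 591.1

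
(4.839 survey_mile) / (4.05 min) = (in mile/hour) 71.69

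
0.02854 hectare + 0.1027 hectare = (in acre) 0.3243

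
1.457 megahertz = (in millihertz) 1.457e+09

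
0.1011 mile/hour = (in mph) 0.1011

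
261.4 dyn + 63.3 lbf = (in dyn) 2.816e+07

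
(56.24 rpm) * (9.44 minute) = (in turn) 530.9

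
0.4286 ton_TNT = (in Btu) 1.7e+06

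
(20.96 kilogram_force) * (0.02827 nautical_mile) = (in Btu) 10.2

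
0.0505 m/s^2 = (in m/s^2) 0.0505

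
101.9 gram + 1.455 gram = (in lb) 0.2279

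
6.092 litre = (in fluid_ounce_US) 206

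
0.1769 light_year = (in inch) 6.589e+16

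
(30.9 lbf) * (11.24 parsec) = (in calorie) 1.139e+19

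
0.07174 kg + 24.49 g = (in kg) 0.09623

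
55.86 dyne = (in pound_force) 0.0001256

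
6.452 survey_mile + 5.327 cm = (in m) 1.038e+04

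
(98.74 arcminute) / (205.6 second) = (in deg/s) 0.008004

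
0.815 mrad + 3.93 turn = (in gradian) 1572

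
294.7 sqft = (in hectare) 0.002738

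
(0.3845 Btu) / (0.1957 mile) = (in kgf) 0.1313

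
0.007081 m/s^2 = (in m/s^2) 0.007081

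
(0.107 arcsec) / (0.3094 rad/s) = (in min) 2.794e-08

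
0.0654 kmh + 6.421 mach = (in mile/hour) 4891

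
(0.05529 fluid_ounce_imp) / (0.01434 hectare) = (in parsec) 3.55e-25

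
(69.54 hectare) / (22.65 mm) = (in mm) 3.07e+10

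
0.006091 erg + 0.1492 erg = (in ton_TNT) 3.712e-18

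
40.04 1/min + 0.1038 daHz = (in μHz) 1.705e+06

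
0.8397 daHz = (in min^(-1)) 503.8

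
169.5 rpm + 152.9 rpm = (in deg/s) 1934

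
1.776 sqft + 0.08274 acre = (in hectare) 0.0335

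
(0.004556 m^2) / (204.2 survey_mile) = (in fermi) 1.386e+07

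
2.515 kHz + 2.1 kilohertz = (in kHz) 4.615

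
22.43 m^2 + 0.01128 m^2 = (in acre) 0.005545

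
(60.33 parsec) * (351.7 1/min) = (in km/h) 3.928e+19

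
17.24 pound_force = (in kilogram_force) 7.82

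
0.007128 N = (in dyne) 712.8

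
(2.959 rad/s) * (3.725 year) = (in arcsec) 7.17e+13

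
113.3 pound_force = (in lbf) 113.3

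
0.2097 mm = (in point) 0.5944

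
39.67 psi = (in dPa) 2.735e+06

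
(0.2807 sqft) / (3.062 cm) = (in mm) 851.7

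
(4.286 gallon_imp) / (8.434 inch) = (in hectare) 9.095e-06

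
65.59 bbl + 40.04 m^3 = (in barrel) 317.4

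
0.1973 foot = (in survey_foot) 0.1973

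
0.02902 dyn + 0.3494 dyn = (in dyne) 0.3784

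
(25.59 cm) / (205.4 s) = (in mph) 0.002787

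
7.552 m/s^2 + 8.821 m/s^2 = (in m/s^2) 16.37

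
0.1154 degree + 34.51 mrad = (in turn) 0.005813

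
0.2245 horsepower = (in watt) 167.4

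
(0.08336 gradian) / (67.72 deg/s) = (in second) 0.001108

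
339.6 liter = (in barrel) 2.136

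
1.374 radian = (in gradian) 87.47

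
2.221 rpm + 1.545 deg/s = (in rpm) 2.479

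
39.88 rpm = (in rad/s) 4.176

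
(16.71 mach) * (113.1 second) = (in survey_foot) 2.111e+06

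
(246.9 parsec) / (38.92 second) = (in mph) 4.379e+17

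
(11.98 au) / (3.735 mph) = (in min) 1.789e+10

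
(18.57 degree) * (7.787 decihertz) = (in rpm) 2.41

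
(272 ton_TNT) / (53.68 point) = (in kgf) 6.128e+12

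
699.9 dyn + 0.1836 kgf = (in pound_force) 0.4063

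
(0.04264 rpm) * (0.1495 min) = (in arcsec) 8262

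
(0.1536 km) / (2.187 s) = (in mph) 157.1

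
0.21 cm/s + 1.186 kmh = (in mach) 0.0009737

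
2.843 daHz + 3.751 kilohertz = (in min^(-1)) 2.268e+05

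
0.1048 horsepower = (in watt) 78.15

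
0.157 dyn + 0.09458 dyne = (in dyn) 0.2516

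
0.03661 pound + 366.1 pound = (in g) 1.661e+05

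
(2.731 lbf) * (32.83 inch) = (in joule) 10.13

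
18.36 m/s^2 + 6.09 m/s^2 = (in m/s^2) 24.45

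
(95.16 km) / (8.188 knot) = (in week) 0.03735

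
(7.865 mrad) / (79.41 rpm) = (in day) 1.095e-08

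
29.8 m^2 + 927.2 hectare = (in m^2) 9.272e+06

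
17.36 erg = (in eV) 1.084e+13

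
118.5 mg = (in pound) 0.0002612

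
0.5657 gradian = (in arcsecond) 1833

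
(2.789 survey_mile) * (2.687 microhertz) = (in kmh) 0.04342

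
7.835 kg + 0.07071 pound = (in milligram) 7.867e+06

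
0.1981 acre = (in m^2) 801.7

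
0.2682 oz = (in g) 7.603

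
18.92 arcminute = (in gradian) 0.3504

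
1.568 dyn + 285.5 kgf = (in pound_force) 629.4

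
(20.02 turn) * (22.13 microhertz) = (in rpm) 0.02658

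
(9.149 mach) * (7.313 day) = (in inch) 7.749e+10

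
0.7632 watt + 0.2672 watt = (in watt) 1.03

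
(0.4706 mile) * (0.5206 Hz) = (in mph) 882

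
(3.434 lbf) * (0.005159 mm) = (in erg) 788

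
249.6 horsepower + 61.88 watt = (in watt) 1.862e+05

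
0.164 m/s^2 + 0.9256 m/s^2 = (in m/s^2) 1.09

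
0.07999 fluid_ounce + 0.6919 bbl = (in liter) 110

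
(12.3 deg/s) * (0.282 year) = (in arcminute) 6.563e+09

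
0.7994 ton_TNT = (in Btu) 3.17e+06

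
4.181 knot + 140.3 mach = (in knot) 9.287e+04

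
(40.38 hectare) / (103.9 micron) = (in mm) 3.886e+12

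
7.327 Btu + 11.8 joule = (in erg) 7.742e+10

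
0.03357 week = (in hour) 5.64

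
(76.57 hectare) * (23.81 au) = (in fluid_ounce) 9.222e+22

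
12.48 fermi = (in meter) 1.248e-14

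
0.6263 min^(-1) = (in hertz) 0.01044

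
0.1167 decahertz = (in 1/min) 70.02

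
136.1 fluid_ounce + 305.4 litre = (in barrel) 1.946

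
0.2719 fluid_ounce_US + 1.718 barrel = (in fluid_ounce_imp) 9613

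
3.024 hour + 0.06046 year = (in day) 22.19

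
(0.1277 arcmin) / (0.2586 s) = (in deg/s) 0.00823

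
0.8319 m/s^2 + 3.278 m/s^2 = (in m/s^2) 4.11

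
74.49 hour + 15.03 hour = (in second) 3.223e+05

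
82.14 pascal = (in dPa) 821.4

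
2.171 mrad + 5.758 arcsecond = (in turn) 0.00035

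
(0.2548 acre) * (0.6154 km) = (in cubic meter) 6.346e+05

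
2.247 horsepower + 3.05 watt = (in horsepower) 2.251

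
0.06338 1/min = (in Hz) 0.001056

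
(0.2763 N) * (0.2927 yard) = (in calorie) 0.01767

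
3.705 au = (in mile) 3.444e+08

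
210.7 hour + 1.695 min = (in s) 7.586e+05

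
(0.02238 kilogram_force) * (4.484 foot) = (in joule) 0.3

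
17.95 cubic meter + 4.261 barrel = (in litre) 1.863e+04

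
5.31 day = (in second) 4.588e+05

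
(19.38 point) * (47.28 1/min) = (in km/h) 0.01939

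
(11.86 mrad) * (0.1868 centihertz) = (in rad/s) 2.215e-05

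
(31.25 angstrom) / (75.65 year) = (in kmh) 4.716e-18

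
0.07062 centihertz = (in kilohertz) 7.062e-07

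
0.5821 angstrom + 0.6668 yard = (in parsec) 1.976e-17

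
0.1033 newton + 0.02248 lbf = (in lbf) 0.0457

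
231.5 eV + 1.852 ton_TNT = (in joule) 7.749e+09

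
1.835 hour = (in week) 0.01092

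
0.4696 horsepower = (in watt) 350.2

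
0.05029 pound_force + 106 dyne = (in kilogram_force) 0.02292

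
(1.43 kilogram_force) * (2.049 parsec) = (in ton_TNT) 2.119e+08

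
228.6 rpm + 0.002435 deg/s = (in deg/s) 1372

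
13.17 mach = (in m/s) 4484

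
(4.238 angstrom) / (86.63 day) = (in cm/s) 5.662e-15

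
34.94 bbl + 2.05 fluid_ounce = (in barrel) 34.94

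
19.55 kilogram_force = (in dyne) 1.917e+07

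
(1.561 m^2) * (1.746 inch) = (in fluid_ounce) 2341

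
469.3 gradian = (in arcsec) 1.521e+06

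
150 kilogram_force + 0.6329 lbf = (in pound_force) 331.3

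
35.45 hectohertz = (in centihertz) 3.545e+05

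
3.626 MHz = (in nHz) 3.626e+15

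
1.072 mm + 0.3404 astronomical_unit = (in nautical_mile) 2.75e+07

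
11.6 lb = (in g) 5262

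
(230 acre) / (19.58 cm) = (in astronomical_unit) 3.178e-05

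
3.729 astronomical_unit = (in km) 5.579e+08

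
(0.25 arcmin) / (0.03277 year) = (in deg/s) 4.032e-09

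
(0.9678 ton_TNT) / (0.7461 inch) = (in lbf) 4.804e+10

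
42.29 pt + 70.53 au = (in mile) 6.556e+09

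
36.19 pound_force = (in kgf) 16.42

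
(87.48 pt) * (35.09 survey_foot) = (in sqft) 3.553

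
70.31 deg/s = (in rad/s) 1.227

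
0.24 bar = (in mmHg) 180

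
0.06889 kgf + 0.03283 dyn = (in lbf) 0.1519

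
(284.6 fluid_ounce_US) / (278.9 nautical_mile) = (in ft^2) 1.754e-07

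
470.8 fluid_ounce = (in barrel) 0.08757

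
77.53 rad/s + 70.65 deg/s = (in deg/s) 4513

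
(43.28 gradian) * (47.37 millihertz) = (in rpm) 0.3075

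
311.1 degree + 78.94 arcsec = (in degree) 311.1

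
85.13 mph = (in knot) 73.98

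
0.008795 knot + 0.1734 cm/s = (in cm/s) 0.6259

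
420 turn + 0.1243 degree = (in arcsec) 5.443e+08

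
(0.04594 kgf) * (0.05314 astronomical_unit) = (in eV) 2.235e+28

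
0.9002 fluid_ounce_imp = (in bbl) 0.0001609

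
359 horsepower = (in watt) 2.677e+05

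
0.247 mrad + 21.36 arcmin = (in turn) 0.001028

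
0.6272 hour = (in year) 7.16e-05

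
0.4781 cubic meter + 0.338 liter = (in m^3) 0.4784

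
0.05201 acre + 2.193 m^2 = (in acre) 0.05255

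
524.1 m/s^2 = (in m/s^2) 524.1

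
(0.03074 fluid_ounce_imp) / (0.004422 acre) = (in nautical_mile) 2.635e-11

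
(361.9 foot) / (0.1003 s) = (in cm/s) 1.1e+05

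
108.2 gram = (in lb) 0.2385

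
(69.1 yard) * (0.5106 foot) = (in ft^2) 105.8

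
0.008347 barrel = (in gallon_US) 0.3506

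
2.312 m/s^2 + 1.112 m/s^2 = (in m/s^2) 3.424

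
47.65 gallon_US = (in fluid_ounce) 6099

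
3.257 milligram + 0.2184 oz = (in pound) 0.01366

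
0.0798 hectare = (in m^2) 798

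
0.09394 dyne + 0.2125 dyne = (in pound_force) 6.889e-07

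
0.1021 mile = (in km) 0.1643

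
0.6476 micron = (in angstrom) 6476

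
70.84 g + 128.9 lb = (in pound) 129.1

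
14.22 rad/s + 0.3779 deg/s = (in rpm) 135.9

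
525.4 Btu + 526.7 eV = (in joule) 5.543e+05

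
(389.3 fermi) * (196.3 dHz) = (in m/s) 7.642e-12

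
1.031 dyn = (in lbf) 2.318e-06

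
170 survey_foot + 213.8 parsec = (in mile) 4.099e+15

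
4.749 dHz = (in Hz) 0.4749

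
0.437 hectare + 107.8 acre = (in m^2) 4.406e+05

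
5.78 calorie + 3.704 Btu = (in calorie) 939.8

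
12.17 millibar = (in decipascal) 1.217e+04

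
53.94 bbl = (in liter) 8576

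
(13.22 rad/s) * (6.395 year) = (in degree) 1.528e+11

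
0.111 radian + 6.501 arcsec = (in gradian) 7.068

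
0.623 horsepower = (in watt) 464.6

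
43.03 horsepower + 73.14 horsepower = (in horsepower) 116.2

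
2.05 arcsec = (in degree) 0.0005694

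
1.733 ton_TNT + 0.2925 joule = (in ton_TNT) 1.733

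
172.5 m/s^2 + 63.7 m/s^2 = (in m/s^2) 236.2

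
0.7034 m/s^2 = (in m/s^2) 0.7034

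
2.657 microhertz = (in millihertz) 0.002657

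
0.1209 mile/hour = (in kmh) 0.1946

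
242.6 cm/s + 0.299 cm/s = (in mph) 5.433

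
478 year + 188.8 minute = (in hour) 4.187e+06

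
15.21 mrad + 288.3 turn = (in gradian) 1.153e+05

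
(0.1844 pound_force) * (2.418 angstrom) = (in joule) 1.983e-10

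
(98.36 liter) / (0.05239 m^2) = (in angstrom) 1.877e+10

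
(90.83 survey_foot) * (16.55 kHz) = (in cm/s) 4.582e+07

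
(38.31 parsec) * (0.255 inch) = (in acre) 1.892e+12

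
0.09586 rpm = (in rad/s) 0.01004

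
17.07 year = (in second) 5.383e+08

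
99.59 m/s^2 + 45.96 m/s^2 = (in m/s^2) 145.6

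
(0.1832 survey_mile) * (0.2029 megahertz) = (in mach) 1.757e+05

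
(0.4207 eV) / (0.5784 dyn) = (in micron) 1.165e-08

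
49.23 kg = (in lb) 108.5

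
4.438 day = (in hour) 106.5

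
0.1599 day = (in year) 0.0004381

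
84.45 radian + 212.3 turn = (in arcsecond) 2.926e+08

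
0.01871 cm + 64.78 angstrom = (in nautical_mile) 1.01e-07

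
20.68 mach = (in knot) 1.369e+04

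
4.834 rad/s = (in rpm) 46.16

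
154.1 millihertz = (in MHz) 1.541e-07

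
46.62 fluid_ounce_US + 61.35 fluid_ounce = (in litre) 3.193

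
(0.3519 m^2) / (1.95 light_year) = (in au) 1.275e-28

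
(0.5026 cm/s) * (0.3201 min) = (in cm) 9.653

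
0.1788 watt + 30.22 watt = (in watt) 30.4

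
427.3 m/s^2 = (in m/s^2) 427.3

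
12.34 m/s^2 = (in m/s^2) 12.34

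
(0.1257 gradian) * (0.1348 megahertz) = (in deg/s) 1.525e+04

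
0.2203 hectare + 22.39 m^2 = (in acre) 0.5499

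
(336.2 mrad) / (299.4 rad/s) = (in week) 1.857e-09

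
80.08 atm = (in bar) 81.14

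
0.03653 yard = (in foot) 0.1096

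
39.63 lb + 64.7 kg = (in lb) 182.3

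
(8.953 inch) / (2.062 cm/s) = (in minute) 0.1838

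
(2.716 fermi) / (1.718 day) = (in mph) 4.093e-20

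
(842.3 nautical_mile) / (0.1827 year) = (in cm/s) 27.07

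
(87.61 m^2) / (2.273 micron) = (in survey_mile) 2.395e+04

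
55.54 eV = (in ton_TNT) 2.127e-27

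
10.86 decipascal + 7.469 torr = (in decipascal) 9969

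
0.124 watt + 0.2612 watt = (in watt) 0.3852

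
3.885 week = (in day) 27.2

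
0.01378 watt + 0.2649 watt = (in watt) 0.2787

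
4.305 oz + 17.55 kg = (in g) 1.767e+04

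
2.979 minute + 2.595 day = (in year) 0.007115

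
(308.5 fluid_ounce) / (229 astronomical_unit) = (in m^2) 2.663e-16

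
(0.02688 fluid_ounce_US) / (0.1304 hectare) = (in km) 6.096e-13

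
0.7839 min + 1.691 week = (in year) 0.03243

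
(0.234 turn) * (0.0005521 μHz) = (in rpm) 7.751e-09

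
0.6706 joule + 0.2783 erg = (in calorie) 0.1603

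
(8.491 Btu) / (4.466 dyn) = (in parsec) 6.501e-09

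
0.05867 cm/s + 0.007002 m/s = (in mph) 0.01698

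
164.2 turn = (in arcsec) 2.128e+08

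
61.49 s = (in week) 0.0001017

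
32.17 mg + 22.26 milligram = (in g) 0.05443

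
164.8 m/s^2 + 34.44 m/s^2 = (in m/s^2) 199.2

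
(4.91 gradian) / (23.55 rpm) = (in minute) 0.0005212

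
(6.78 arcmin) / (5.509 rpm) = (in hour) 9.496e-07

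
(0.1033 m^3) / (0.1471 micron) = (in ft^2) 7.559e+06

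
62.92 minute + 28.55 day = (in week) 4.085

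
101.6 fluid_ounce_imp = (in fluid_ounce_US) 97.61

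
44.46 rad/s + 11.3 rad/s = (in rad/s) 55.76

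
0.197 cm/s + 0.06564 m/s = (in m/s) 0.06761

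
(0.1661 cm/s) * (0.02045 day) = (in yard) 3.21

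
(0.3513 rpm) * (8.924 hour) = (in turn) 188.1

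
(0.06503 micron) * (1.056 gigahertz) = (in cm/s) 6867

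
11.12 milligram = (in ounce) 0.0003922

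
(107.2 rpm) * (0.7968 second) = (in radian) 8.945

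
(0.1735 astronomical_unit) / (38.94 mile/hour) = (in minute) 2.485e+07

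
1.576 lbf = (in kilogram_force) 0.7149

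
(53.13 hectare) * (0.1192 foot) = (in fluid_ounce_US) 6.527e+08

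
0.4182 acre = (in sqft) 1.822e+04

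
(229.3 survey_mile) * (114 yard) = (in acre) 9506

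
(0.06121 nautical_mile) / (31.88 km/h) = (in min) 0.2134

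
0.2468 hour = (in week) 0.001469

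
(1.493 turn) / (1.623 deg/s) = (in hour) 0.09199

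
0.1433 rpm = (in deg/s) 0.8598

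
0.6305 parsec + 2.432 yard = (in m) 1.946e+16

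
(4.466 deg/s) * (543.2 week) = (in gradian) 1.63e+09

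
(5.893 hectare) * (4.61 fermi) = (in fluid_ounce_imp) 9.561e-06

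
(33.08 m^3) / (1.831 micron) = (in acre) 4464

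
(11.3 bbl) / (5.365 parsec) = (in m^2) 1.085e-17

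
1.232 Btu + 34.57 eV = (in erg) 1.3e+10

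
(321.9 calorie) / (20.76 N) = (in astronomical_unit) 4.337e-10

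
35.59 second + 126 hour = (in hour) 126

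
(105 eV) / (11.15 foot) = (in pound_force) 1.113e-18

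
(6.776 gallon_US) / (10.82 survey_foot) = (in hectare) 7.778e-07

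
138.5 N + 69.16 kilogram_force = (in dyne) 8.167e+07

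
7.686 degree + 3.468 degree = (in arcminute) 669.2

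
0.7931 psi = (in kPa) 5.468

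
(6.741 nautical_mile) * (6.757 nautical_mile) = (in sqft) 1.682e+09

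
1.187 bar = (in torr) 890.3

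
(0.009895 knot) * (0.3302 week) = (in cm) 1.017e+05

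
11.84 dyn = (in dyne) 11.84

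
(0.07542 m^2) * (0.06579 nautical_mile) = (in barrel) 57.8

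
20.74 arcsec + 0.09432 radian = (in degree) 5.41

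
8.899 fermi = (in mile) 5.53e-18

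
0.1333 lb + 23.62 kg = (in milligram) 2.368e+07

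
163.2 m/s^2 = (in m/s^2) 163.2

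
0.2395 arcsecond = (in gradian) 7.392e-05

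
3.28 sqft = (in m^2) 0.3047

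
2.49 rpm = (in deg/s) 14.94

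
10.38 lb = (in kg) 4.708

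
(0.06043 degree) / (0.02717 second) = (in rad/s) 0.03882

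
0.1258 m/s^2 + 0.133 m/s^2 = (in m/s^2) 0.2588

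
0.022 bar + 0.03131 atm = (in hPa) 53.72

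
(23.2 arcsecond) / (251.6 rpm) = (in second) 4.269e-06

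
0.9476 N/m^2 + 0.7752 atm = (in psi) 11.39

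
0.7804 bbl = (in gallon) 32.78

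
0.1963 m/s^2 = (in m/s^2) 0.1963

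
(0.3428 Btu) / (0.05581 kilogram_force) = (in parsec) 2.142e-14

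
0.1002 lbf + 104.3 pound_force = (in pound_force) 104.4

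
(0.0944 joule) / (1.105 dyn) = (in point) 2.422e+07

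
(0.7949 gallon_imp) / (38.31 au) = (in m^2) 6.305e-16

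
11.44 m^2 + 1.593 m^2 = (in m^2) 13.03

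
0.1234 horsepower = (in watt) 92.02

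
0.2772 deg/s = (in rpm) 0.0462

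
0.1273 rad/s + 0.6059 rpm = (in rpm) 1.822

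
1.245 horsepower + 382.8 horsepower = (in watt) 2.864e+05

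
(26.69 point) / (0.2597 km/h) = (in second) 0.1305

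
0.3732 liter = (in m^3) 0.0003732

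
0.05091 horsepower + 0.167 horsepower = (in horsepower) 0.2179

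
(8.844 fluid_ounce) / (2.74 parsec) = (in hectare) 3.094e-25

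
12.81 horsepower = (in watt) 9552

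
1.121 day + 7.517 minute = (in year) 0.003086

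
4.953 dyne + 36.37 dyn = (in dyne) 41.32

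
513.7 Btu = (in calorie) 1.295e+05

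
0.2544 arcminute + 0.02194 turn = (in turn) 0.02195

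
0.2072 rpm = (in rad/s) 0.0217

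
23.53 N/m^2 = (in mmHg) 0.1765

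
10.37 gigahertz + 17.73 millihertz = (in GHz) 10.37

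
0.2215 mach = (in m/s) 75.42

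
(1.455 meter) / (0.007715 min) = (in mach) 0.009231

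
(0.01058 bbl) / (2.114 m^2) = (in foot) 0.002611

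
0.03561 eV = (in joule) 5.705e-21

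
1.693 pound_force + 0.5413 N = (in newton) 8.072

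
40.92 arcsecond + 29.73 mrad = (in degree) 1.715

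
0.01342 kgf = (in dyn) 1.316e+04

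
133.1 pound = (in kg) 60.37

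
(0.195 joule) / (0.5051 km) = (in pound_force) 8.679e-05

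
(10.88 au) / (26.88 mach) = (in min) 2.964e+06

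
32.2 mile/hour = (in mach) 0.04228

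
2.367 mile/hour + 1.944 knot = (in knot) 4.001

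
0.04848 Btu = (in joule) 51.15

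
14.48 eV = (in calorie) 5.545e-19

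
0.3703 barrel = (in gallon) 15.55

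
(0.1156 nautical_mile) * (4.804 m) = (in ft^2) 1.107e+04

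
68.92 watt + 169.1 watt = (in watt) 238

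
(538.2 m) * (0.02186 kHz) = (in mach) 34.55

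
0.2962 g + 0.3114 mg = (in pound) 0.0006537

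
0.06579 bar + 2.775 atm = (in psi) 41.74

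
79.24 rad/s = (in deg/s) 4540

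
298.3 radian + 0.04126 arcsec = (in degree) 1.709e+04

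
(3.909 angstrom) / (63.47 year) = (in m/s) 1.953e-19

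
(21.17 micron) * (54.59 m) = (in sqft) 0.01244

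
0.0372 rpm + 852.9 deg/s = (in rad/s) 14.89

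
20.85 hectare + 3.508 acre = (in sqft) 2.397e+06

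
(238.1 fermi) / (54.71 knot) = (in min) 1.41e-16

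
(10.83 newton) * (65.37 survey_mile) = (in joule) 1.139e+06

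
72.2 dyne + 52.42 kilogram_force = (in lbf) 115.6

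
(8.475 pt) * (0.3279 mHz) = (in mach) 2.879e-09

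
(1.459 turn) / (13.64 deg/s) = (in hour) 0.0107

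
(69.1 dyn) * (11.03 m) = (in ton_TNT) 1.822e-12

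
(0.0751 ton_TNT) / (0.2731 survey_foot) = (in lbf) 8.486e+08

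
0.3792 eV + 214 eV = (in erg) 3.435e-10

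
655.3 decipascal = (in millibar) 0.6553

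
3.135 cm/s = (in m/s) 0.03135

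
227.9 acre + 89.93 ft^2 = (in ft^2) 9.927e+06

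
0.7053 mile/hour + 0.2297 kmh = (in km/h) 1.365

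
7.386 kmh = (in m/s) 2.052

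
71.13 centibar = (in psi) 10.32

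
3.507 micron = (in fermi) 3.507e+09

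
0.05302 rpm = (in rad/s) 0.005552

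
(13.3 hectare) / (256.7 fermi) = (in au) 3.463e+06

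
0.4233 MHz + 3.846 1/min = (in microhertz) 4.233e+11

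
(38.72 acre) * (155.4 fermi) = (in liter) 2.435e-05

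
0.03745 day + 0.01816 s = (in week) 0.00535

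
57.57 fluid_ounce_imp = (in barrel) 0.01029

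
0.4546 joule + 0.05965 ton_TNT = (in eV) 1.558e+27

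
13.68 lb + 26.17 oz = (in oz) 245.1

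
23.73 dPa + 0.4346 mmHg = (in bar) 0.0006031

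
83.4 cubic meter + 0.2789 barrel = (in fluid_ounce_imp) 2.937e+06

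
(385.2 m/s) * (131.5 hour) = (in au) 0.001219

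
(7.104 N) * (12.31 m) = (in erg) 8.745e+08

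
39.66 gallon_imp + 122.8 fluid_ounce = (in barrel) 1.157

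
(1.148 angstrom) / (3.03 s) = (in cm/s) 3.789e-09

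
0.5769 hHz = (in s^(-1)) 57.69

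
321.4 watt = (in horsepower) 0.431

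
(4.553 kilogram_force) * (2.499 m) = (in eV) 6.964e+20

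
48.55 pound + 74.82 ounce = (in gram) 2.414e+04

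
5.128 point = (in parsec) 5.863e-20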